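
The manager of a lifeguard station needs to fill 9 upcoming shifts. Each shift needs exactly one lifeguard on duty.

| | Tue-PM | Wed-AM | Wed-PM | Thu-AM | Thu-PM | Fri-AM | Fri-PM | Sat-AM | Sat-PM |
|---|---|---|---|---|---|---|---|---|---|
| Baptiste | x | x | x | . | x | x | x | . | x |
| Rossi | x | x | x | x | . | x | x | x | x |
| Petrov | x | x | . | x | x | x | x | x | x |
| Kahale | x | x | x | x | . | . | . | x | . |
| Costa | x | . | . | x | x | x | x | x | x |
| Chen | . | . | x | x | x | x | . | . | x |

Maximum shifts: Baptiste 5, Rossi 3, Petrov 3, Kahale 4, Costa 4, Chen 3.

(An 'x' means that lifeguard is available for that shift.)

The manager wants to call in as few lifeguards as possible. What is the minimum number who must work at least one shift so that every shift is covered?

9 slots to fill and no one can take more than 5, so at least ⌈9/5⌉ = 2 lifeguards are needed.
Baptiste and Kahale alone can cover everything: Tue-PM→Baptiste, Wed-AM→Kahale, Wed-PM→Kahale, Thu-AM→Kahale, Thu-PM→Baptiste, Fri-AM→Baptiste, Fri-PM→Baptiste, Sat-AM→Kahale, Sat-PM→Baptiste.

2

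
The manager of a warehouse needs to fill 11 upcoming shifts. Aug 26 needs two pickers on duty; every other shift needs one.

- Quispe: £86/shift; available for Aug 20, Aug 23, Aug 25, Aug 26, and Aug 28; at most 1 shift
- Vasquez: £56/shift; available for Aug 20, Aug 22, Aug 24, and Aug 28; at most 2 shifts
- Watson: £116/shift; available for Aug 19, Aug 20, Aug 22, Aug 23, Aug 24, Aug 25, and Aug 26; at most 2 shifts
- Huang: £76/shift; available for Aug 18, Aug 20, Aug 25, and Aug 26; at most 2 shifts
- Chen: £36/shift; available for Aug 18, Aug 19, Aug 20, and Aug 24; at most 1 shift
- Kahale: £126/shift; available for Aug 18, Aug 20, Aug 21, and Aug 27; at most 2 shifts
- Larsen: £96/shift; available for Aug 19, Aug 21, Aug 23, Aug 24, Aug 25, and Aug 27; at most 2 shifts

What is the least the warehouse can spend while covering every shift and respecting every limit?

Picking the cheapest available picker for each shift independently would cost £772, but that ignores the shift limits.
An optimal schedule: Aug 18→Huang, Aug 19→Watson, Aug 20→Chen, Aug 21→Kahale, Aug 22→Vasquez, Aug 23→Larsen, Aug 24→Vasquez, Aug 25→Larsen, Aug 26→Watson+Huang, Aug 27→Kahale, Aug 28→Quispe.
Total: 76 + 116 + 36 + 126 + 56 + 96 + 56 + 96 + 116 + 76 + 126 + 86 = £1062.

£1062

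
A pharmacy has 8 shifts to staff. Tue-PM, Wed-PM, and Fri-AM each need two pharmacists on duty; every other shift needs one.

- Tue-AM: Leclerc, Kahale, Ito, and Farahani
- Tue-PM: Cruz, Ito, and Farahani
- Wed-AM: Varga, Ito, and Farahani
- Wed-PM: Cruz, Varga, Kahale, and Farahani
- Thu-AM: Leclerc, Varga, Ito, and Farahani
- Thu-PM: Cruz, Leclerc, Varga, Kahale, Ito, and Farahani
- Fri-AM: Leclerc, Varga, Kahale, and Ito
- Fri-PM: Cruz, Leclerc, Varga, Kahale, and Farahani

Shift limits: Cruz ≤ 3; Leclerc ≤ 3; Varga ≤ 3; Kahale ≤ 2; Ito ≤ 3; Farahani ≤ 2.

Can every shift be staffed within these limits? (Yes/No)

Yes

One valid schedule: Tue-AM→Leclerc, Tue-PM→Cruz+Ito, Wed-AM→Varga, Wed-PM→Cruz+Varga, Thu-AM→Leclerc, Thu-PM→Leclerc, Fri-AM→Varga+Kahale, Fri-PM→Cruz.
Loads: Cruz 3/3, Leclerc 3/3, Varga 3/3, Kahale 1/2, Ito 1/3, Farahani 0/2 — all within limits.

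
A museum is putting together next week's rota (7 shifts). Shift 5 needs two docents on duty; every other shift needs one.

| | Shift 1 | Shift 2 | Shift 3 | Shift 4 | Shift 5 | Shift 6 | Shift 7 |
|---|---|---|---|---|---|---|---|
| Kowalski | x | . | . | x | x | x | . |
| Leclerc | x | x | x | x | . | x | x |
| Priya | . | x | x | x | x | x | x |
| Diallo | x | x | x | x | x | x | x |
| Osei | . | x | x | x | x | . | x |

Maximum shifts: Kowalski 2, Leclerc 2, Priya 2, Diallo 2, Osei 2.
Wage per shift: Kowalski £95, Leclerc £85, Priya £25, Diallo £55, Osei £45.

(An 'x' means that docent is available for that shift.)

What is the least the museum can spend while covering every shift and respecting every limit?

Picking the cheapest available docent for each shift independently would cost £250, but that ignores the shift limits.
An optimal schedule: Shift 1→Diallo, Shift 2→Priya, Shift 3→Priya, Shift 4→Leclerc, Shift 5→Osei+Diallo, Shift 6→Leclerc, Shift 7→Osei.
Total: 55 + 25 + 25 + 85 + 45 + 55 + 85 + 45 = £420.

£420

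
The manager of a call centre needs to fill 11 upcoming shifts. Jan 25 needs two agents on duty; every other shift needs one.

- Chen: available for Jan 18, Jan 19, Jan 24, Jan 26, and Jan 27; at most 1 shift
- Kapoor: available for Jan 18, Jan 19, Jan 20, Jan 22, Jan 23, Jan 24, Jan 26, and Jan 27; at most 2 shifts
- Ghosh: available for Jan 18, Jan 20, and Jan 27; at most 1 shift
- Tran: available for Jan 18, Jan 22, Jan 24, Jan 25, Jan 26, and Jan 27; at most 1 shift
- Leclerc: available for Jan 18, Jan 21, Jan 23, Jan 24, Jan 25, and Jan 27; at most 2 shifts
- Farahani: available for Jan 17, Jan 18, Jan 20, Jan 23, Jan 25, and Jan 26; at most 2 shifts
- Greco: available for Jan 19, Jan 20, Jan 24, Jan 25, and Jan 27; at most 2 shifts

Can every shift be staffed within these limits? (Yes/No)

Total capacity is 1+2+1+1+2+2+2 = 11 but 12 worker-slots are needed — infeasible.

No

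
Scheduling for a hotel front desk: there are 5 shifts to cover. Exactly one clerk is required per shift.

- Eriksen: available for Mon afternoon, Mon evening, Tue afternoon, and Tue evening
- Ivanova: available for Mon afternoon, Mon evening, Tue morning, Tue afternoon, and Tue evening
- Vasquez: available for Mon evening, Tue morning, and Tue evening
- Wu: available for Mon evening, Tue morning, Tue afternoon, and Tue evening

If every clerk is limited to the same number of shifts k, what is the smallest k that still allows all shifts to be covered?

With 4 clerks and 5 worker-slots to fill, someone must work at least ⌈5/4⌉ = 2 shifts, so k ≥ 2.
k = 2 works: Mon afternoon→Eriksen, Mon evening→Ivanova, Tue morning→Ivanova, Tue afternoon→Eriksen, Tue evening→Vasquez.
Loads: Eriksen 2, Ivanova 2, Vasquez 1, Wu 0 — all ≤ 2.

2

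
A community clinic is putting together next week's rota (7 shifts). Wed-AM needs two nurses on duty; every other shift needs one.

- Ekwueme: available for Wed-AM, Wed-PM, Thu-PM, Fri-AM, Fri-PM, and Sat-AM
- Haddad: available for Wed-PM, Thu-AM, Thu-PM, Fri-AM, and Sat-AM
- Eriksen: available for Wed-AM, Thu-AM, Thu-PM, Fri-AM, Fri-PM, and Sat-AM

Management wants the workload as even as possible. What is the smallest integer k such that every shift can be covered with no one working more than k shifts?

With 3 nurses and 8 worker-slots to fill, someone must work at least ⌈8/3⌉ = 3 shifts, so k ≥ 3.
k = 3 works: Wed-AM→Ekwueme+Eriksen, Wed-PM→Ekwueme, Thu-AM→Haddad, Thu-PM→Haddad, Fri-AM→Haddad, Fri-PM→Ekwueme, Sat-AM→Eriksen.
Loads: Ekwueme 3, Haddad 3, Eriksen 2 — all ≤ 3.

3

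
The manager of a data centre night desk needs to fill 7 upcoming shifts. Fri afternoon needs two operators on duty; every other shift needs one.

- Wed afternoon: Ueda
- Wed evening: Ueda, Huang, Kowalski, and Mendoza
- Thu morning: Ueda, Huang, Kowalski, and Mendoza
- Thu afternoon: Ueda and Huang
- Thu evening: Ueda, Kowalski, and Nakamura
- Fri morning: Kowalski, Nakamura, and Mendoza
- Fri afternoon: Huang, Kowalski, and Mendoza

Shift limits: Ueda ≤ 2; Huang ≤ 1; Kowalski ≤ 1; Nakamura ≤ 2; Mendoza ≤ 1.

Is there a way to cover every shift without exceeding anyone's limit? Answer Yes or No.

Shifts {Wed afternoon, Wed evening, Thu morning, Thu afternoon, Fri afternoon} need 6 worker-slots in total, but the operators available for any of those shifts (Ueda, Huang, Kowalski, and Mendoza) can supply at most 5 among them. So no valid schedule exists.

No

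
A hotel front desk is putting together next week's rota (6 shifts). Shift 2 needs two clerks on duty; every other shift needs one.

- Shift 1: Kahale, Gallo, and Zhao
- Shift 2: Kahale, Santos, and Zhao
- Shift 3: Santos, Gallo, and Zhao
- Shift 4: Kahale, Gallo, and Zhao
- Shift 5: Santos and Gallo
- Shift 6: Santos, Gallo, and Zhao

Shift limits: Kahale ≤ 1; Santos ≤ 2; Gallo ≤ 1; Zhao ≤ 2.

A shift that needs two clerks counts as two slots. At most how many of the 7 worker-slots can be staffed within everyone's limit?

Total capacity across all clerks is 1+2+1+2 = 6, and 7 slots are needed, so at most 6 can be filled.
An assignment achieving 6: Shift 1→Kahale, Shift 2→Santos+Zhao, Shift 3→Gallo, Shift 4→Zhao, Shift 5→Santos.
Loads: Kahale 1/1, Santos 2/2, Gallo 1/1, Zhao 2/2.

6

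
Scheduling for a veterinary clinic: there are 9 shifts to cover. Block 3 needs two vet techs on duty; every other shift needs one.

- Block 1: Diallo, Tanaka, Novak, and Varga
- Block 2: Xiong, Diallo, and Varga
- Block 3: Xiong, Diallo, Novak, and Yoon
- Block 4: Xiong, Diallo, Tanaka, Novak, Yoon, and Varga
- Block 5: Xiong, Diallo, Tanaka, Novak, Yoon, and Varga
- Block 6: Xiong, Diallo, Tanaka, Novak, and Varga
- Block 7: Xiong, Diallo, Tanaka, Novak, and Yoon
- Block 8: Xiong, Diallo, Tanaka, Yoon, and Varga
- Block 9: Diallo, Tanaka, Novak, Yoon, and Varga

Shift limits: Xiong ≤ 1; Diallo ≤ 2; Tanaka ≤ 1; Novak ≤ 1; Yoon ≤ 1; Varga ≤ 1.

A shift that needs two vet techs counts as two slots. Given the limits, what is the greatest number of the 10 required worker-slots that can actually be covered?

7

Total capacity across all vet techs is 1+2+1+1+1+1 = 7, and 10 slots are needed, so at most 7 can be filled.
An assignment achieving 7: Block 1→Diallo, Block 2→Xiong, Block 3→Diallo+Novak, Block 6→Tanaka, Block 7→Yoon, Block 8→Varga.
Loads: Xiong 1/1, Diallo 2/2, Tanaka 1/1, Novak 1/1, Yoon 1/1, Varga 1/1.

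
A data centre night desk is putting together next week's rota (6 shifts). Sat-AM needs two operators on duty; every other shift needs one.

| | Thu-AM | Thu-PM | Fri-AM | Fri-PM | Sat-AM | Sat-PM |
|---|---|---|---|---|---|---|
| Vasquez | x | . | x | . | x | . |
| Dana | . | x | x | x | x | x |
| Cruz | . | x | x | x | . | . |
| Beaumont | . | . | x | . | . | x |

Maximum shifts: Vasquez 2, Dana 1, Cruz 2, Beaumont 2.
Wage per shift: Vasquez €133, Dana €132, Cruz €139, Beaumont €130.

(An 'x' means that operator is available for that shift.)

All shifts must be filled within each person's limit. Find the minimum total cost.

€936

Thu-AM can only be covered by Vasquez, so that assignment is forced.
Sat-AM can only be covered by Vasquez and Dana, so that assignment is forced.
Picking the cheapest available operator for each shift independently would cost €922, but that ignores the shift limits.
An optimal schedule: Thu-AM→Vasquez, Thu-PM→Cruz, Fri-AM→Beaumont, Fri-PM→Cruz, Sat-AM→Vasquez+Dana, Sat-PM→Beaumont.
Total: 133 + 139 + 130 + 139 + 133 + 132 + 130 = €936.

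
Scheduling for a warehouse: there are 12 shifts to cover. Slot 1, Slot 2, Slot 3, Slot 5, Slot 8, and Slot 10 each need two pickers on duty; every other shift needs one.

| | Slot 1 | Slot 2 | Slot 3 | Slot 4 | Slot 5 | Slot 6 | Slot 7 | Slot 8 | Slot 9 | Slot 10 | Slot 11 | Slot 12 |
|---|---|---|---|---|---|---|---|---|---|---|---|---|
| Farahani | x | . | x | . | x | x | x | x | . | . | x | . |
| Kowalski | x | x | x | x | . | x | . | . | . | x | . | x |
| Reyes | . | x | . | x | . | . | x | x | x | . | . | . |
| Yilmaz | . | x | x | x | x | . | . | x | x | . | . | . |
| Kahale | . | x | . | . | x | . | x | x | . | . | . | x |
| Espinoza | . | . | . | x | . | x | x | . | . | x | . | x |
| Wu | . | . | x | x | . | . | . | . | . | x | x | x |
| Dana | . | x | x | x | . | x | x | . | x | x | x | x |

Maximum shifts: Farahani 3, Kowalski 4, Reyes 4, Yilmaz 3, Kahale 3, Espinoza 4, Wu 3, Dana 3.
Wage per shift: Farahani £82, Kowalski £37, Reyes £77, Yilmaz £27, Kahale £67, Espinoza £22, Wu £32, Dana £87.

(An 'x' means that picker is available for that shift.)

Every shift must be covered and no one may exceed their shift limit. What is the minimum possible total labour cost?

£696

Slot 1 can only be covered by Farahani and Kowalski, so that assignment is forced.
Picking the cheapest available picker for each shift independently would cost £631, but that ignores the shift limits.
An optimal schedule: Slot 1→Kowalski+Farahani, Slot 2→Kowalski+Kahale, Slot 3→Wu+Kowalski, Slot 4→Espinoza, Slot 5→Yilmaz+Kahale, Slot 6→Espinoza, Slot 7→Espinoza, Slot 8→Yilmaz+Kahale, Slot 9→Yilmaz, Slot 10→Wu+Kowalski, Slot 11→Wu, Slot 12→Espinoza.
Total: 37 + 82 + 37 + 67 + 32 + 37 + 22 + 27 + 67 + 22 + 22 + 27 + 67 + 27 + 32 + 37 + 32 + 22 = £696.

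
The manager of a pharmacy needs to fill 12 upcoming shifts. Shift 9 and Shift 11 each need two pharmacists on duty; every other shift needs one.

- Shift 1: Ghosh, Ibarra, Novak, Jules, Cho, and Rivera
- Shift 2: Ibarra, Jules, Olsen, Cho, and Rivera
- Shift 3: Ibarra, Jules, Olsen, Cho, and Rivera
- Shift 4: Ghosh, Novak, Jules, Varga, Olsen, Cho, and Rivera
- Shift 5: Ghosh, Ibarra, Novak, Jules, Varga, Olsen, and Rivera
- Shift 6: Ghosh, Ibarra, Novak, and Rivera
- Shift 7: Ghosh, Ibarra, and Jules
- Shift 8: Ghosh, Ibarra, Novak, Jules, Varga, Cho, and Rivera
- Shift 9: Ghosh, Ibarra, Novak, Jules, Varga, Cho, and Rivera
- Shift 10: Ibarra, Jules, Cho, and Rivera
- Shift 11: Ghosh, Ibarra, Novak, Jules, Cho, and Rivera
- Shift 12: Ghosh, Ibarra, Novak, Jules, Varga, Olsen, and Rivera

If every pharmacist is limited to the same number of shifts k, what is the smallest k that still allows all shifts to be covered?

With 8 pharmacists and 14 worker-slots to fill, someone must work at least ⌈14/8⌉ = 2 shifts, so k ≥ 2.
k = 2 works: Shift 1→Novak, Shift 2→Ibarra, Shift 3→Jules, Shift 4→Novak, Shift 5→Jules, Shift 6→Ghosh, Shift 7→Ghosh, Shift 8→Varga, Shift 9→Cho+Rivera, Shift 10→Ibarra, Shift 11→Cho+Rivera, Shift 12→Varga.
Loads: Ghosh 2, Ibarra 2, Novak 2, Jules 2, Varga 2, Olsen 0, Cho 2, Rivera 2 — all ≤ 2.

2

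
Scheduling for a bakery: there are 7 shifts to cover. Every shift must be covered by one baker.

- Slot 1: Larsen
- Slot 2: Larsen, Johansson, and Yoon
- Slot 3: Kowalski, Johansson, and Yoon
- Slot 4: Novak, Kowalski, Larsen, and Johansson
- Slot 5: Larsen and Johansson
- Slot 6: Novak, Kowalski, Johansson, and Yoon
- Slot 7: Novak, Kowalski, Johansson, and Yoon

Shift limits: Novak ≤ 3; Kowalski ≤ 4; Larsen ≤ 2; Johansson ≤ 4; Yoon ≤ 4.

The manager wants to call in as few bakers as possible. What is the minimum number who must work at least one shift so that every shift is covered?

7 slots to fill and no one can take more than 4, so at least ⌈7/4⌉ = 2 bakers are needed.
No set of 2 bakers can cover every shift (each such set leaves at least one shift with no one available or exceeds a cap).
Novak, Larsen, and Johansson alone can cover everything: Slot 1→Larsen, Slot 2→Larsen, Slot 3→Johansson, Slot 4→Novak, Slot 5→Johansson, Slot 6→Novak, Slot 7→Novak.

3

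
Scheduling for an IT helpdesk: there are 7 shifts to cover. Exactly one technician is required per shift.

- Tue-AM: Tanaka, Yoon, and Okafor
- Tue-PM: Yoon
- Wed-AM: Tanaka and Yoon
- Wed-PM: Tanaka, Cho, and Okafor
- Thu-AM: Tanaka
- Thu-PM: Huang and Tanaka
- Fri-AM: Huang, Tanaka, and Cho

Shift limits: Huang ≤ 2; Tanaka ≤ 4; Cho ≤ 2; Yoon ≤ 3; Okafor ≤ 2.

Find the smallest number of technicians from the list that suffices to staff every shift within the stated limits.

7 slots to fill and no one can take more than 4, so at least ⌈7/4⌉ = 2 technicians are needed.
Tanaka and Yoon alone can cover everything: Tue-AM→Yoon, Tue-PM→Yoon, Wed-AM→Yoon, Wed-PM→Tanaka, Thu-AM→Tanaka, Thu-PM→Tanaka, Fri-AM→Tanaka.

2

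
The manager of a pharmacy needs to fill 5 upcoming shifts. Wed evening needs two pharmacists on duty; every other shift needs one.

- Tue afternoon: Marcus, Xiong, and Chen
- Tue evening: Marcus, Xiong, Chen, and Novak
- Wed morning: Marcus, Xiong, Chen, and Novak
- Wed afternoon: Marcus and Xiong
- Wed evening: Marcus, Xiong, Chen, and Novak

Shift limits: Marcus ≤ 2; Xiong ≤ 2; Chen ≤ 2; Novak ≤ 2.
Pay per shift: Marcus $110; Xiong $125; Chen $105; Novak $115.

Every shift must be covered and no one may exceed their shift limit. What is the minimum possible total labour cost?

$660

Picking the cheapest available pharmacist for each shift independently would cost $640, but that ignores the shift limits.
An optimal schedule: Tue afternoon→Chen, Tue evening→Chen, Wed morning→Novak, Wed afternoon→Marcus, Wed evening→Marcus+Novak.
Total: 105 + 105 + 115 + 110 + 110 + 115 = $660.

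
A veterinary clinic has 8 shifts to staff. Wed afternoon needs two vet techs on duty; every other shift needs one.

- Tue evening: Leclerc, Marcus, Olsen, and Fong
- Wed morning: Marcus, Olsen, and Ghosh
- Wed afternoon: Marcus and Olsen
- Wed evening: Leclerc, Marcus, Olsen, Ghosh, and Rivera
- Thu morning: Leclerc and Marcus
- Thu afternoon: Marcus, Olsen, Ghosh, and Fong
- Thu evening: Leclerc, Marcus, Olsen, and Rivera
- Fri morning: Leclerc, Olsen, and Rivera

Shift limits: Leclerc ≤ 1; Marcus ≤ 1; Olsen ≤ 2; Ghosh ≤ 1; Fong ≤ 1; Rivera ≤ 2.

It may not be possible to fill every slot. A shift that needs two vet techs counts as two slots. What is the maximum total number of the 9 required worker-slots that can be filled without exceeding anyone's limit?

8

Total capacity across all vet techs is 1+1+2+1+1+2 = 8, and 9 slots are needed, so at most 8 can be filled.
An assignment achieving 8: Tue evening→Fong, Wed morning→Olsen, Wed afternoon→Marcus+Olsen, Thu morning→Leclerc, Thu afternoon→Ghosh, Thu evening→Rivera, Fri morning→Rivera.
Loads: Leclerc 1/1, Marcus 1/1, Olsen 2/2, Ghosh 1/1, Fong 1/1, Rivera 2/2.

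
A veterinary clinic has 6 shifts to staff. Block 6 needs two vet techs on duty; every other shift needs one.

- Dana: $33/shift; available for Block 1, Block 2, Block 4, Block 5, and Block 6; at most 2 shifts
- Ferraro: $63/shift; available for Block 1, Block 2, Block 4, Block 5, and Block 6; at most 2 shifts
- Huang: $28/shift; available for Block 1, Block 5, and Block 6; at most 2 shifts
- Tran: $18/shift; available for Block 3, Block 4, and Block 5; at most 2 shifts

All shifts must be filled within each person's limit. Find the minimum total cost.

Block 3 can only be covered by Tran, so that assignment is forced.
Picking the cheapest available vet tech for each shift independently would cost $176, but that ignores the shift limits.
An optimal schedule: Block 1→Huang, Block 2→Dana, Block 3→Tran, Block 4→Tran, Block 5→Ferraro, Block 6→Huang+Dana.
Total: 28 + 33 + 18 + 18 + 63 + 28 + 33 = $221.

$221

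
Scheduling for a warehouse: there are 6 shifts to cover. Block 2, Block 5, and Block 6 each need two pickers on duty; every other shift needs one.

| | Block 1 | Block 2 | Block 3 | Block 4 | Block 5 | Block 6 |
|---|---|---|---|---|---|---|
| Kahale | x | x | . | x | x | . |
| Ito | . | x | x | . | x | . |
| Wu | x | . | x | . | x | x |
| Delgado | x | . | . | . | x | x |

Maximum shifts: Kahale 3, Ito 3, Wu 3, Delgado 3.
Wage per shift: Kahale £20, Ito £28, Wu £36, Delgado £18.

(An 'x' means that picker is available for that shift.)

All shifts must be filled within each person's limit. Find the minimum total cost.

Block 2 can only be covered by Kahale and Ito, so that assignment is forced.
Block 4 can only be covered by Kahale, so that assignment is forced.
Block 6 can only be covered by Wu and Delgado, so that assignment is forced.
Picking the cheapest available picker for each shift independently would cost £206, and that bound is achievable.
An optimal schedule: Block 1→Delgado, Block 2→Kahale+Ito, Block 3→Ito, Block 4→Kahale, Block 5→Delgado+Kahale, Block 6→Delgado+Wu.
Total: 18 + 20 + 28 + 28 + 20 + 18 + 20 + 18 + 36 = £206.

£206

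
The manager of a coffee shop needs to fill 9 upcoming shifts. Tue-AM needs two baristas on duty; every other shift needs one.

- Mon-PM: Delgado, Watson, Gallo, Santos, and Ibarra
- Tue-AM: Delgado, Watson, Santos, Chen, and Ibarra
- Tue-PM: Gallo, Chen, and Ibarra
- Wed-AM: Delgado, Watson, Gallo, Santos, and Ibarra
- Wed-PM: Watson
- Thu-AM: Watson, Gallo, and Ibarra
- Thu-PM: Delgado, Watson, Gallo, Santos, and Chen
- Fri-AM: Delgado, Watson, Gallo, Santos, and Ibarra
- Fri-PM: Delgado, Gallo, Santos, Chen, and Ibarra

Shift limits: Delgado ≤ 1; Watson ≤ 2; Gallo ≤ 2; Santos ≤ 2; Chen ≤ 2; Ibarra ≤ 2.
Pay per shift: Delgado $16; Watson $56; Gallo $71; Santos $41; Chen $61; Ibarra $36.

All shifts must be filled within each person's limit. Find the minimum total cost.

$475

Wed-PM can only be covered by Watson, so that assignment is forced.
Picking the cheapest available barista for each shift independently would cost $260, but that ignores the shift limits.
An optimal schedule: Mon-PM→Delgado, Tue-AM→Watson+Chen, Tue-PM→Ibarra, Wed-AM→Santos, Wed-PM→Watson, Thu-AM→Ibarra, Thu-PM→Santos, Fri-AM→Gallo, Fri-PM→Chen.
Total: 16 + 56 + 61 + 36 + 41 + 56 + 36 + 41 + 71 + 61 = $475.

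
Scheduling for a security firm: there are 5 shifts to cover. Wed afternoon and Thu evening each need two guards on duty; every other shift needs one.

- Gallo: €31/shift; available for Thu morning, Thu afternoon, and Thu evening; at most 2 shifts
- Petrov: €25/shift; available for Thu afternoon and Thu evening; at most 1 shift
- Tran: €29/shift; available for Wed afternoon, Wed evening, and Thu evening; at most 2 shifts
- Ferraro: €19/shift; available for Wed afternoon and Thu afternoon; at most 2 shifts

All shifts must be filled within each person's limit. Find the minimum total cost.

Wed afternoon can only be covered by Tran and Ferraro, so that assignment is forced.
Wed evening can only be covered by Tran, so that assignment is forced.
Thu morning can only be covered by Gallo, so that assignment is forced.
Picking the cheapest available guard for each shift independently would cost €181, but that ignores the shift limits.
An optimal schedule: Wed afternoon→Tran+Ferraro, Wed evening→Tran, Thu morning→Gallo, Thu afternoon→Ferraro, Thu evening→Gallo+Petrov.
Total: 29 + 19 + 29 + 31 + 19 + 31 + 25 = €183.

€183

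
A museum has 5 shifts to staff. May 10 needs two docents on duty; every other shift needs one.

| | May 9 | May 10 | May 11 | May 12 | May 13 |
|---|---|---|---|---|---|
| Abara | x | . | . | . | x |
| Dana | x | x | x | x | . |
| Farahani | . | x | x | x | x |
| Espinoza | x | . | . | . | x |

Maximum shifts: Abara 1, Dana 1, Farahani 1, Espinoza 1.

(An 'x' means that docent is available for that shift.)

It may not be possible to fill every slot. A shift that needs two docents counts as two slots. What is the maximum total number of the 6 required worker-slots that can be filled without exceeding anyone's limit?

Total capacity across all docents is 1+1+1+1 = 4, and 6 slots are needed, so at most 4 can be filled.
An assignment achieving 4: May 9→Abara, May 10→Dana+Farahani, May 13→Espinoza.
Loads: Abara 1/1, Dana 1/1, Farahani 1/1, Espinoza 1/1.

4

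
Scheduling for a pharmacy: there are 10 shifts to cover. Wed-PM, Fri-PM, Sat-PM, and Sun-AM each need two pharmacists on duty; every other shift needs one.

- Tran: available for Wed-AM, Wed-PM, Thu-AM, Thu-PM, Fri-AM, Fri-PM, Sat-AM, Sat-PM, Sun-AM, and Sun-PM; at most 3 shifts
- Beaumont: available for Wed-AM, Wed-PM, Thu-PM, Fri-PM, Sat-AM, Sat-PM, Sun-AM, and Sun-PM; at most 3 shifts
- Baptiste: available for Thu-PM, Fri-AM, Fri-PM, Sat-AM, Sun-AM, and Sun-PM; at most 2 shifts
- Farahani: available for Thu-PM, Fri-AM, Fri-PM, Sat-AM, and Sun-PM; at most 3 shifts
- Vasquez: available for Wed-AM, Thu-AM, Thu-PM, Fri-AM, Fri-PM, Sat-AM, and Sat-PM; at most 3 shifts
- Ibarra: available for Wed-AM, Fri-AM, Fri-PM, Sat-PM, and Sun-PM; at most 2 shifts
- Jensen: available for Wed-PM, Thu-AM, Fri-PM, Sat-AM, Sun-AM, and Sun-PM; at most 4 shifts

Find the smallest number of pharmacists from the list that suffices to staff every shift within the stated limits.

5

14 slots to fill and no one can take more than 4, so at least ⌈14/4⌉ = 4 pharmacists are needed.
Any 4 pharmacists together have capacity at most 4+3+3+3 = 13 < 14 slots, so 4 can never suffice.
Tran, Beaumont, Baptiste, Farahani, and Vasquez alone can cover everything: Wed-AM→Tran, Wed-PM→Tran+Beaumont, Thu-AM→Tran, Thu-PM→Farahani, Fri-AM→Baptiste, Fri-PM→Farahani+Vasquez, Sat-AM→Vasquez, Sat-PM→Beaumont+Vasquez, Sun-AM→Beaumont+Baptiste, Sun-PM→Farahani.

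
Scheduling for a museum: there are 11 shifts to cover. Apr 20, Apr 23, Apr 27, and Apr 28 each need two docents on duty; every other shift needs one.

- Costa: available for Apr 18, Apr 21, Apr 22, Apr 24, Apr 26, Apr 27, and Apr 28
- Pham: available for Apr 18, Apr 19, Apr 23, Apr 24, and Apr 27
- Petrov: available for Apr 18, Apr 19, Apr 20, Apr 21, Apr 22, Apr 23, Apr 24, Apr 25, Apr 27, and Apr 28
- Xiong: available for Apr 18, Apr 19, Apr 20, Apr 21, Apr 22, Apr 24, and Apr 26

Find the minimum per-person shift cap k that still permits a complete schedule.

With 4 docents and 15 worker-slots to fill, someone must work at least ⌈15/4⌉ = 4 shifts, so k ≥ 4.
k = 4 works: Apr 18→Pham, Apr 19→Pham, Apr 20→Petrov+Xiong, Apr 21→Costa, Apr 22→Xiong, Apr 23→Pham+Petrov, Apr 24→Xiong, Apr 25→Petrov, Apr 26→Costa, Apr 27→Costa+Pham, Apr 28→Costa+Petrov.
Loads: Costa 4, Pham 4, Petrov 4, Xiong 3 — all ≤ 4.

4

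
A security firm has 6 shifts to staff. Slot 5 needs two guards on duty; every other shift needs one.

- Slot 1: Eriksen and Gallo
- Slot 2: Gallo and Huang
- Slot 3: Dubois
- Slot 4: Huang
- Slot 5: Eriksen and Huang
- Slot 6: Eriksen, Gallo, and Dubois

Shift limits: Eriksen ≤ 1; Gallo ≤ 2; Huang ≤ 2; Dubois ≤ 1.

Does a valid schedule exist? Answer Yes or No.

No

Total capacity is 1+2+2+1 = 6 but 7 worker-slots are needed — infeasible.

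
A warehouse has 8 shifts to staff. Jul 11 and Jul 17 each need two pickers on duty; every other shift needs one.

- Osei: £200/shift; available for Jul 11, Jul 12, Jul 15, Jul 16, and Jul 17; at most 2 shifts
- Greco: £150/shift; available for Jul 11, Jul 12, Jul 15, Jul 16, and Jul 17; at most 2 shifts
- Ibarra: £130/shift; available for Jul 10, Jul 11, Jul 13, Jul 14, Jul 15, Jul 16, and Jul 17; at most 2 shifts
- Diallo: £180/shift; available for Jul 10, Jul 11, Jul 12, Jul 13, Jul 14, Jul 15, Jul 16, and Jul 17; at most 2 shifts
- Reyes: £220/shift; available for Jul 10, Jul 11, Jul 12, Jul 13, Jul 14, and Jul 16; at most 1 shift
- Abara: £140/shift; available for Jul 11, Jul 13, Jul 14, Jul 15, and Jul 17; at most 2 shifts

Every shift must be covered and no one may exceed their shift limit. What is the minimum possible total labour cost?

£1600

Picking the cheapest available picker for each shift independently would cost £1340, but that ignores the shift limits.
An optimal schedule: Jul 10→Ibarra, Jul 11→Diallo+Osei, Jul 12→Greco, Jul 13→Ibarra, Jul 14→Abara, Jul 15→Abara, Jul 16→Greco, Jul 17→Diallo+Osei.
Total: 130 + 180 + 200 + 150 + 130 + 140 + 140 + 150 + 180 + 200 = £1600.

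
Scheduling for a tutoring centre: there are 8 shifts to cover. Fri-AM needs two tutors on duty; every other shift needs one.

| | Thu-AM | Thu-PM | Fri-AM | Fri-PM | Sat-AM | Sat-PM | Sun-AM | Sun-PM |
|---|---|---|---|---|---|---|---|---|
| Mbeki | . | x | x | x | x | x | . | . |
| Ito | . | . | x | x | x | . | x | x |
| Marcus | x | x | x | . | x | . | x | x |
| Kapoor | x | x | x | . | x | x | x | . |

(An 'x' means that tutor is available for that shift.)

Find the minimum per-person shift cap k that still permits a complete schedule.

3

With 4 tutors and 9 worker-slots to fill, someone must work at least ⌈9/4⌉ = 3 shifts, so k ≥ 3.
k = 3 works: Thu-AM→Marcus, Thu-PM→Mbeki, Fri-AM→Marcus+Kapoor, Fri-PM→Mbeki, Sat-AM→Ito, Sat-PM→Mbeki, Sun-AM→Ito, Sun-PM→Ito.
Loads: Mbeki 3, Ito 3, Marcus 2, Kapoor 1 — all ≤ 3.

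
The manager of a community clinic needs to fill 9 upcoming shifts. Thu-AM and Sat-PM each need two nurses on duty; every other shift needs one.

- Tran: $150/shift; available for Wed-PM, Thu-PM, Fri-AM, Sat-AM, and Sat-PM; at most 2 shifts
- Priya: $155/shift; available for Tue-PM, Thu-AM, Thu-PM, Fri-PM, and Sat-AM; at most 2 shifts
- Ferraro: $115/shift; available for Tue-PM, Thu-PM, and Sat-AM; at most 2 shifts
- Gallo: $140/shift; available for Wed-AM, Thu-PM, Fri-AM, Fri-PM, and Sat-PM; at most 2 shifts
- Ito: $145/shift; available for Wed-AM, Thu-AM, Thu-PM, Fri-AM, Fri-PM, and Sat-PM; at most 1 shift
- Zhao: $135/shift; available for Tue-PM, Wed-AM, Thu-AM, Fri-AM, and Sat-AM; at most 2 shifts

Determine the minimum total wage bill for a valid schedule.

Wed-PM can only be covered by Tran, so that assignment is forced.
Picking the cheapest available nurse for each shift independently would cost $1470, but that ignores the shift limits.
An optimal schedule: Tue-PM→Priya, Wed-AM→Gallo, Wed-PM→Tran, Thu-AM→Priya+Zhao, Thu-PM→Ferraro, Fri-AM→Zhao, Fri-PM→Gallo, Sat-AM→Ferraro, Sat-PM→Tran+Ito.
Total: 155 + 140 + 150 + 155 + 135 + 115 + 135 + 140 + 115 + 150 + 145 = $1535.

$1535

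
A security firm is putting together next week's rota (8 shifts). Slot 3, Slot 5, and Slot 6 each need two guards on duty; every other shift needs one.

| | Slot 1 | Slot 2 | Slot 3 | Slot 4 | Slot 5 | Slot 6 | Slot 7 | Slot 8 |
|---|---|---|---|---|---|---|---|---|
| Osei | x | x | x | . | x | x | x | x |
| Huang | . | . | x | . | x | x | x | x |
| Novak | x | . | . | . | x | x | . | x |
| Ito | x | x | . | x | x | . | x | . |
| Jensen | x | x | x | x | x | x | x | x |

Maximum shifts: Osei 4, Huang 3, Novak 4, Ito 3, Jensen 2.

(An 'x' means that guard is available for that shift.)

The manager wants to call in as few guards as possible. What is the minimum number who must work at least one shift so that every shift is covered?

11 slots to fill and no one can take more than 4, so at least ⌈11/4⌉ = 3 guards are needed.
No set of 3 guards can cover every shift (each such set leaves at least one shift with no one available or exceeds a cap).
Osei, Huang, Novak, and Ito alone can cover everything: Slot 1→Osei, Slot 2→Osei, Slot 3→Osei+Huang, Slot 4→Ito, Slot 5→Novak+Ito, Slot 6→Osei+Huang, Slot 7→Huang, Slot 8→Novak.

4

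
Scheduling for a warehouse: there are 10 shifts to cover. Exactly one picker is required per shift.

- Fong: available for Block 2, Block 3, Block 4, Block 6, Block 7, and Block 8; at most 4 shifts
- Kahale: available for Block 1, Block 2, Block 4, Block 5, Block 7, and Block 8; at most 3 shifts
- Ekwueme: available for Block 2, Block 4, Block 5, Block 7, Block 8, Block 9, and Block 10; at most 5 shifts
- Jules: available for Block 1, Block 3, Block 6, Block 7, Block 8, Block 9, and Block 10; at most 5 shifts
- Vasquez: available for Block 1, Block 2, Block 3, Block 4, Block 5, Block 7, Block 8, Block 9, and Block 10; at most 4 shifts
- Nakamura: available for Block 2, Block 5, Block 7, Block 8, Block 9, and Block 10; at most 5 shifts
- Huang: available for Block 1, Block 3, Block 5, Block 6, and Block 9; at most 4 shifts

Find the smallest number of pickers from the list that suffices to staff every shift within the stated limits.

2

10 slots to fill and no one can take more than 5, so at least ⌈10/5⌉ = 2 pickers are needed.
Ekwueme and Jules alone can cover everything: Block 1→Jules, Block 2→Ekwueme, Block 3→Jules, Block 4→Ekwueme, Block 5→Ekwueme, Block 6→Jules, Block 7→Ekwueme, Block 8→Ekwueme, Block 9→Jules, Block 10→Jules.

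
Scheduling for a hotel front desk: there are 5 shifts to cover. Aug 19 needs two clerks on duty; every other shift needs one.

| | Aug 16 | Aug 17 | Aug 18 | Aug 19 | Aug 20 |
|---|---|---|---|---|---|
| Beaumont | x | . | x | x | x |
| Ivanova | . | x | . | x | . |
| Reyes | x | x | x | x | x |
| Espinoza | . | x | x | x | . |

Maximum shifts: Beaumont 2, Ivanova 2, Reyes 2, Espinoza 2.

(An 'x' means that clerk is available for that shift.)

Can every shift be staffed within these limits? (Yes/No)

One valid schedule: Aug 16→Beaumont, Aug 17→Ivanova, Aug 18→Reyes, Aug 19→Ivanova+Reyes, Aug 20→Beaumont.
Loads: Beaumont 2/2, Ivanova 2/2, Reyes 2/2, Espinoza 0/2 — all within limits.

Yes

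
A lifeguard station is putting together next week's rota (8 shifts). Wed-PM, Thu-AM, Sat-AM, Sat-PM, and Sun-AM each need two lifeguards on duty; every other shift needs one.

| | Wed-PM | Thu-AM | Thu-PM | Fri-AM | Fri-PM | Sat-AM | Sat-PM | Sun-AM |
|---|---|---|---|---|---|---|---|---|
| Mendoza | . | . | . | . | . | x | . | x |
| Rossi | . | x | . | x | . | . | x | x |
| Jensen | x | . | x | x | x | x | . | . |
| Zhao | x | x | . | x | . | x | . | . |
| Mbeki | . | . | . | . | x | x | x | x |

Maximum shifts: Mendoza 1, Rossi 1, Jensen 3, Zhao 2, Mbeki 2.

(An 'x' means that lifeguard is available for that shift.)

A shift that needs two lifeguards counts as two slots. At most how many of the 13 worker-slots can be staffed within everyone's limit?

Total capacity across all lifeguards is 1+1+3+2+2 = 9, and 13 slots are needed, so at most 9 can be filled.
An assignment achieving 9: Wed-PM→Jensen+Zhao, Thu-AM→Rossi+Zhao, Thu-PM→Jensen, Fri-PM→Jensen, Sat-PM→Mbeki, Sun-AM→Mendoza+Mbeki.
Loads: Mendoza 1/1, Rossi 1/1, Jensen 3/3, Zhao 2/2, Mbeki 2/2.

9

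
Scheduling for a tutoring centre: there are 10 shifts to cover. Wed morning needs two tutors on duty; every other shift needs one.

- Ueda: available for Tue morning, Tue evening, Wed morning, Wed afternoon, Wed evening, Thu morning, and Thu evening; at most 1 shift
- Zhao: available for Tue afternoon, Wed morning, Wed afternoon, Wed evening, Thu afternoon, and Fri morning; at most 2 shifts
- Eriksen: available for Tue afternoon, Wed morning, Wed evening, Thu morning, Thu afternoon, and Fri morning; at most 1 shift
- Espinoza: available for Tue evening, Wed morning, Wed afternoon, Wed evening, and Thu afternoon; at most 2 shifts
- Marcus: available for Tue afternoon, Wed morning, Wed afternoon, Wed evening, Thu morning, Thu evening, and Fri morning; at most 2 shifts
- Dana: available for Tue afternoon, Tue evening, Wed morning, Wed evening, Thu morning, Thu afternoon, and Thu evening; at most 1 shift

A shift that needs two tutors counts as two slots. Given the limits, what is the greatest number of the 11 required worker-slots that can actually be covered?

9

Total capacity across all tutors is 1+2+1+2+2+1 = 9, and 11 slots are needed, so at most 9 can be filled.
An assignment achieving 9: Tue morning→Ueda, Tue afternoon→Zhao, Tue evening→Espinoza, Wed morning→Marcus, Wed afternoon→Espinoza, Thu morning→Eriksen, Thu afternoon→Dana, Thu evening→Marcus, Fri morning→Zhao.
Loads: Ueda 1/1, Zhao 2/2, Eriksen 1/1, Espinoza 2/2, Marcus 2/2, Dana 1/1.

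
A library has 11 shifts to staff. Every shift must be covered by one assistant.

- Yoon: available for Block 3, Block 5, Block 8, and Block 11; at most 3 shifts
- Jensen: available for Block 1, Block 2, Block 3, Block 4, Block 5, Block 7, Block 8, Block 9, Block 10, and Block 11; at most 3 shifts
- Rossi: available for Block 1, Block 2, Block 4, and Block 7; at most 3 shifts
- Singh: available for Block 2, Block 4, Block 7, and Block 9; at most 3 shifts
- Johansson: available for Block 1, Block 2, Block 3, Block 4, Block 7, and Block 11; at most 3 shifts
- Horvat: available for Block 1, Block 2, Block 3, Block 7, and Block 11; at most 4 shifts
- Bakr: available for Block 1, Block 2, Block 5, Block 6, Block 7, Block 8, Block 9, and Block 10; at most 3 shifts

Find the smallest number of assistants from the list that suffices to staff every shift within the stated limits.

4

11 slots to fill and no one can take more than 4, so at least ⌈11/4⌉ = 3 assistants are needed.
Any 3 assistants together have capacity at most 4+3+3 = 10 < 11 slots, so 3 can never suffice.
Yoon, Jensen, Rossi, and Bakr alone can cover everything: Block 1→Rossi, Block 2→Rossi, Block 3→Yoon, Block 4→Jensen, Block 5→Yoon, Block 6→Bakr, Block 7→Rossi, Block 8→Bakr, Block 9→Jensen, Block 10→Jensen, Block 11→Yoon.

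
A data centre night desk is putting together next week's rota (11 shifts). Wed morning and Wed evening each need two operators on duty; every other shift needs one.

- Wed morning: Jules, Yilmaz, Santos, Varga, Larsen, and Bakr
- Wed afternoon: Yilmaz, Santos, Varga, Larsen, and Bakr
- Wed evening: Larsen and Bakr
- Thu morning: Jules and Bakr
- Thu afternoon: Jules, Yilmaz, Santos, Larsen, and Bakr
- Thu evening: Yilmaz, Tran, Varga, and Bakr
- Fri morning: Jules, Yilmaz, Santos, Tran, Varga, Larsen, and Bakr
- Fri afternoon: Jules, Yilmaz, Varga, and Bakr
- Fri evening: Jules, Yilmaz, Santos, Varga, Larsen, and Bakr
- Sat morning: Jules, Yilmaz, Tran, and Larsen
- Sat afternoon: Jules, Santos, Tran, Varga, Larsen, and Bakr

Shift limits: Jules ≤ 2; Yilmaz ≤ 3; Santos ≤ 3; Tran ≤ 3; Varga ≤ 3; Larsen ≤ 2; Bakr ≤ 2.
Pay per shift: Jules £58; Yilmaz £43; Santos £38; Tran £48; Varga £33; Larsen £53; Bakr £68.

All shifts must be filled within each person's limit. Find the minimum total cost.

Wed evening can only be covered by Larsen and Bakr, so that assignment is forced.
Picking the cheapest available operator for each shift independently would cost £529, but that ignores the shift limits.
An optimal schedule: Wed morning→Santos+Yilmaz, Wed afternoon→Varga, Wed evening→Larsen+Bakr, Thu morning→Jules, Thu afternoon→Santos, Thu evening→Varga, Fri morning→Yilmaz, Fri afternoon→Varga, Fri evening→Santos, Sat morning→Yilmaz, Sat afternoon→Tran.
Total: 38 + 43 + 33 + 53 + 68 + 58 + 38 + 33 + 43 + 33 + 38 + 43 + 48 = £569.

£569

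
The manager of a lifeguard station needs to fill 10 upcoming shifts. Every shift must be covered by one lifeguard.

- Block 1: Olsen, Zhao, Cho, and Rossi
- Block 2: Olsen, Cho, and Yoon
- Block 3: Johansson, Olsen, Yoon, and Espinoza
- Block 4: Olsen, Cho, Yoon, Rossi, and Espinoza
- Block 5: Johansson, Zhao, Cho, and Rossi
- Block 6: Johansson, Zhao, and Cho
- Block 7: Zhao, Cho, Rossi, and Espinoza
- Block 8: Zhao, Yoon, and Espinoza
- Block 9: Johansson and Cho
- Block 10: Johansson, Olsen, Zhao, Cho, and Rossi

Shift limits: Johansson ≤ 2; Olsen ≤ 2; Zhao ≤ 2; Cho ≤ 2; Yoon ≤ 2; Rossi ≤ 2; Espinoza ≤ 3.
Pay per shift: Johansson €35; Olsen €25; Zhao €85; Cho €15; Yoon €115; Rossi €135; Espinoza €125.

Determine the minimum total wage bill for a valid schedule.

Picking the cheapest available lifeguard for each shift independently would cost €230, but that ignores the shift limits.
An optimal schedule: Block 1→Olsen, Block 2→Cho, Block 3→Yoon, Block 4→Yoon, Block 5→Johansson, Block 6→Johansson, Block 7→Zhao, Block 8→Zhao, Block 9→Cho, Block 10→Olsen.
Total: 25 + 15 + 115 + 115 + 35 + 35 + 85 + 85 + 15 + 25 = €550.

€550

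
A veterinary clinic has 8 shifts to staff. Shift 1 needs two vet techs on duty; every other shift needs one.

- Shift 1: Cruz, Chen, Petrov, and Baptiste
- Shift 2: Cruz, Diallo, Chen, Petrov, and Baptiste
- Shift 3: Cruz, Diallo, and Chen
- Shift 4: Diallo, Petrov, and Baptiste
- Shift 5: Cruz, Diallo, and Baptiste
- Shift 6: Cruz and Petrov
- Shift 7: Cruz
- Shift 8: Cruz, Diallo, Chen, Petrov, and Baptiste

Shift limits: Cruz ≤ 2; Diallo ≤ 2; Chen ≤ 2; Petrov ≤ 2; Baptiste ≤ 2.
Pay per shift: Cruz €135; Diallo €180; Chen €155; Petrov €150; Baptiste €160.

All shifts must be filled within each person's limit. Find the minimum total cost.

Shift 7 can only be covered by Cruz, so that assignment is forced.
Picking the cheapest available vet tech for each shift independently would cost €1245, but that ignores the shift limits.
An optimal schedule: Shift 1→Chen+Baptiste, Shift 2→Petrov, Shift 3→Chen, Shift 4→Petrov, Shift 5→Baptiste, Shift 6→Cruz, Shift 7→Cruz, Shift 8→Diallo.
Total: 155 + 160 + 150 + 155 + 150 + 160 + 135 + 135 + 180 = €1380.

€1380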